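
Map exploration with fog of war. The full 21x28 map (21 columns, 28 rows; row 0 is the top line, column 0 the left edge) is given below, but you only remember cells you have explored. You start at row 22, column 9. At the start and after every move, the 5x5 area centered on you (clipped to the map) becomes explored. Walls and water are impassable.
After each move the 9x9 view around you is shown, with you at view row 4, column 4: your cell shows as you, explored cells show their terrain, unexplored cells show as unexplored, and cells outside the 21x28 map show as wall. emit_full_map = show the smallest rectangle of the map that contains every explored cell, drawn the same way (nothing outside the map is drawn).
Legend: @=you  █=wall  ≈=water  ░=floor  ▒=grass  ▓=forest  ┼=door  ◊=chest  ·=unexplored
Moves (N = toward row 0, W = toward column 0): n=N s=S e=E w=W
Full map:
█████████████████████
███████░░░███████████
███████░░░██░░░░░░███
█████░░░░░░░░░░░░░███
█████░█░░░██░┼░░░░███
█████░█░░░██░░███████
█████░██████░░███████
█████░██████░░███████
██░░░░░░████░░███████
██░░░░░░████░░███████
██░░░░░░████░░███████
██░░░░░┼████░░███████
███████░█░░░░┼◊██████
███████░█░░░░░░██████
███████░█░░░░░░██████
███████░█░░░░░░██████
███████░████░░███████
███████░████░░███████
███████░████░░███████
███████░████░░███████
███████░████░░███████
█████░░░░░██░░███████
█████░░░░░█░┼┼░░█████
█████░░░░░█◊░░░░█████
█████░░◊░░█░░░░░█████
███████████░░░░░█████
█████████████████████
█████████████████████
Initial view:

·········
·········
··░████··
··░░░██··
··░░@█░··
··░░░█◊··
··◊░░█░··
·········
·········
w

·········
·········
··█░████·
··░░░░██·
··░░@░█░·
··░░░░█◊·
··░◊░░█░·
·········
·········

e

·········
·········
·█░████··
·░░░░██··
·░░░@█░··
·░░░░█◊··
·░◊░░█░··
·········
·········

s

·········
·█░████··
·░░░░██··
·░░░░█░··
·░░░@█◊··
·░◊░░█░··
··████░··
·········
·········

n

·········
·········
·█░████··
·░░░░██··
·░░░@█░··
·░░░░█◊··
·░◊░░█░··
··████░··
·········

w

·········
·········
··█░████·
··░░░░██·
··░░@░█░·
··░░░░█◊·
··░◊░░█░·
···████░·
·········

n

·········
·········
··█░███··
··█░████·
··░░@░██·
··░░░░█░·
··░░░░█◊·
··░◊░░█░·
···████░·

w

·········
·········
··██░███·
··██░████
··░░@░░██
··░░░░░█░
··░░░░░█◊
···░◊░░█░
····████░

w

·········
·········
··███░███
··███░███
··█░@░░░█
··█░░░░░█
··█░░░░░█
····░◊░░█
·····████

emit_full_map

███░███·
███░████
█░@░░░██
█░░░░░█░
█░░░░░█◊
··░◊░░█░
···████░

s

·········
··███░███
··███░███
··█░░░░░█
··█░@░░░█
··█░░░░░█
··█░░◊░░█
·····████
·········

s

··███░███
··███░███
··█░░░░░█
··█░░░░░█
··█░@░░░█
··█░░◊░░█
··███████
·········
·········

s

··███░███
··█░░░░░█
··█░░░░░█
··█░░░░░█
··█░@◊░░█
··███████
··█████··
·········
█████████

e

·███░████
·█░░░░░██
·█░░░░░█░
·█░░░░░█◊
·█░░@░░█░
·███████░
·██████··
·········
█████████

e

███░████·
█░░░░░██·
█░░░░░█░·
█░░░░░█◊·
█░░◊@░█░·
███████░·
███████··
·········
█████████

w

·███░████
·█░░░░░██
·█░░░░░█░
·█░░░░░█◊
·█░░@░░█░
·███████░
·███████·
·········
█████████

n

·███░███·
·███░████
·█░░░░░██
·█░░░░░█░
·█░░@░░█◊
·█░░◊░░█░
·███████░
·███████·
·········

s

·███░████
·█░░░░░██
·█░░░░░█░
·█░░░░░█◊
·█░░@░░█░
·███████░
·███████·
·········
█████████

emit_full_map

███░███·
███░████
█░░░░░██
█░░░░░█░
█░░░░░█◊
█░░@░░█░
███████░
███████·

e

███░████·
█░░░░░██·
█░░░░░█░·
█░░░░░█◊·
█░░◊@░█░·
███████░·
███████··
·········
█████████

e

██░████··
░░░░░██··
░░░░░█░··
░░░░░█◊··
░░◊░@█░··
██████░··
███████··
·········
█████████

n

██░███···
██░████··
░░░░░██··
░░░░░█░··
░░░░@█◊··
░░◊░░█░··
██████░··
███████··
·········

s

██░████··
░░░░░██··
░░░░░█░··
░░░░░█◊··
░░◊░@█░··
██████░··
███████··
·········
█████████

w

███░████·
█░░░░░██·
█░░░░░█░·
█░░░░░█◊·
█░░◊@░█░·
███████░·
████████·
·········
█████████

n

███░███··
███░████·
█░░░░░██·
█░░░░░█░·
█░░░@░█◊·
█░░◊░░█░·
███████░·
████████·
·········

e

██░███···
██░████··
░░░░░██··
░░░░░█░··
░░░░@█◊··
░░◊░░█░··
██████░··
███████··
·········

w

███░███··
███░████·
█░░░░░██·
█░░░░░█░·
█░░░@░█◊·
█░░◊░░█░·
███████░·
████████·
·········

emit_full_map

███░███·
███░████
█░░░░░██
█░░░░░█░
█░░░@░█◊
█░░◊░░█░
███████░
████████

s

███░████·
█░░░░░██·
█░░░░░█░·
█░░░░░█◊·
█░░◊@░█░·
███████░·
████████·
·········
█████████


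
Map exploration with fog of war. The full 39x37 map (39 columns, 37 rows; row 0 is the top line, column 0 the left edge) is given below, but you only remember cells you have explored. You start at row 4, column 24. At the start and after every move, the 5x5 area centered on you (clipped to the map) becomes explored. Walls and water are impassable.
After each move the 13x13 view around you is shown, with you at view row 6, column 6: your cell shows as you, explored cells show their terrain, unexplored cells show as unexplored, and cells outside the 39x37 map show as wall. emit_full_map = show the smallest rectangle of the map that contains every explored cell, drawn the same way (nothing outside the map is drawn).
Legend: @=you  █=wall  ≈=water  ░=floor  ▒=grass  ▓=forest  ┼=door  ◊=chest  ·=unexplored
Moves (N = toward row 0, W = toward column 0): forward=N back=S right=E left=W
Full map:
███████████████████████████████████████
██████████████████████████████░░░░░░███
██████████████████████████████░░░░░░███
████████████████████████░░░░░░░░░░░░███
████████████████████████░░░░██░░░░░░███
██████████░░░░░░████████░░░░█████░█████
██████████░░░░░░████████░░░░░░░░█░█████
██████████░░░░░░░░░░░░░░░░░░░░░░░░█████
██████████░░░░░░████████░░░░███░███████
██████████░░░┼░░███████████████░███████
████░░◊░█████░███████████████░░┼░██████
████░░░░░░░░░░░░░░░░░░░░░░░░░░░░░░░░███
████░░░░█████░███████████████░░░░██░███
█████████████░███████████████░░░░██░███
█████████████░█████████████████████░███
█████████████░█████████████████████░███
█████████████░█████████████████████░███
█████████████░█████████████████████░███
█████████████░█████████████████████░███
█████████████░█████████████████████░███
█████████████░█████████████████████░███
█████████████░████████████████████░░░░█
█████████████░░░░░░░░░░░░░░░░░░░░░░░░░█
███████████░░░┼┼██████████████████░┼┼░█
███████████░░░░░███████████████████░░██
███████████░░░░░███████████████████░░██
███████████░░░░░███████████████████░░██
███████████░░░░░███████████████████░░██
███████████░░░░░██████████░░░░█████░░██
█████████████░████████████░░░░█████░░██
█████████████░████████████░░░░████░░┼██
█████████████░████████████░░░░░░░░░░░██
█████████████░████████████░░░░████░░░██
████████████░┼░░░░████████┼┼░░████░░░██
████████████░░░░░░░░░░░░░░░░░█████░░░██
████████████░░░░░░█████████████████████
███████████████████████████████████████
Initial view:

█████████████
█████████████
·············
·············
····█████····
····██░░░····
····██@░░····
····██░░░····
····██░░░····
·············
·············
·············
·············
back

█████████████
·············
·············
····█████····
····██░░░····
····██░░░····
····██@░░····
····██░░░····
····░░░░░····
·············
·············
·············
·············

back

·············
·············
····█████····
····██░░░····
····██░░░····
····██░░░····
····██@░░····
····░░░░░····
····██░░░····
·············
·············
·············
·············

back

·············
····█████····
····██░░░····
····██░░░····
····██░░░····
····██░░░····
····░░@░░····
····██░░░····
····█████····
·············
·············
·············
·············

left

·············
·····█████···
·····██░░░···
·····██░░░···
····███░░░···
····███░░░···
····░░@░░░···
····███░░░···
····██████···
·············
·············
·············
·············

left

·············
······█████··
······██░░░··
······██░░░··
····████░░░··
····████░░░··
····░░@░░░░··
····████░░░··
····███████··
·············
·············
·············
·············

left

·············
·······█████·
·······██░░░·
·······██░░░·
····█████░░░·
····█████░░░·
····░░@░░░░░·
····█████░░░·
····████████·
·············
·············
·············
·············

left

·············
········█████
········██░░░
········██░░░
····██████░░░
····██████░░░
····░░@░░░░░░
····██████░░░
····█████████
·············
·············
·············
·············

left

·············
·········████
·········██░░
·········██░░
····███████░░
····███████░░
····░░@░░░░░░
····███████░░
····█████████
·············
·············
·············
·············

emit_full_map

·····█████
·····██░░░
·····██░░░
███████░░░
███████░░░
░░@░░░░░░░
███████░░░
██████████

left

·············
··········███
··········██░
··········██░
····████████░
····████████░
····░░@░░░░░░
····████████░
····█████████
·············
·············
·············
·············

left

·············
···········██
···········██
···········██
····░████████
····░████████
····░░@░░░░░░
····░████████
····░████████
·············
·············
·············
·············

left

·············
············█
············█
············█
····░░███████
····░░███████
····░░@░░░░░░
····░░███████
····░░███████
·············
·············
·············
·············

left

·············
·············
·············
·············
····░░░██████
····░░░██████
····░░@░░░░░░
····░░░██████
····┼░░██████
·············
·············
·············
·············

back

·············
·············
·············
····░░░██████
····░░░██████
····░░░░░░░░░
····░░@██████
····┼░░██████
····░████····
·············
·············
·············
·············

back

·············
·············
····░░░██████
····░░░██████
····░░░░░░░░░
····░░░██████
····┼░@██████
····░████····
····░░░░░····
·············
·············
·············
·············

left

·············
·············
·····░░░█████
·····░░░█████
····░░░░░░░░░
····░░░░█████
····░┼@░█████
····█░████···
····░░░░░░···
·············
·············
·············
·············

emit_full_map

··········█████
··········██░░░
··········██░░░
·░░░████████░░░
·░░░████████░░░
░░░░░░░░░░░░░░░
░░░░████████░░░
░┼@░███████████
█░████·········
░░░░░░·········

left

·············
·············
······░░░████
······░░░████
····░░░░░░░░░
····░░░░░████
····░░@░░████
····██░████··
····░░░░░░░··
·············
·············
·············
·············

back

·············
······░░░████
······░░░████
····░░░░░░░░░
····░░░░░████
····░░┼░░████
····██@████··
····░░░░░░░··
····██░██····
·············
·············
·············
·············

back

······░░░████
······░░░████
····░░░░░░░░░
····░░░░░████
····░░┼░░████
····██░████··
····░░@░░░░··
····██░██····
····██░██····
·············
·············
·············
·············

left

·······░░░███
·······░░░███
·····░░░░░░░░
·····░░░░░███
····░░░┼░░███
····███░████·
····░░@░░░░░·
····███░██···
····███░██···
·············
·············
·············
·············

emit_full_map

············█████
············██░░░
············██░░░
···░░░████████░░░
···░░░████████░░░
·░░░░░░░░░░░░░░░░
·░░░░░████████░░░
░░░┼░░███████████
███░████·········
░░@░░░░░·········
███░██···········
███░██···········


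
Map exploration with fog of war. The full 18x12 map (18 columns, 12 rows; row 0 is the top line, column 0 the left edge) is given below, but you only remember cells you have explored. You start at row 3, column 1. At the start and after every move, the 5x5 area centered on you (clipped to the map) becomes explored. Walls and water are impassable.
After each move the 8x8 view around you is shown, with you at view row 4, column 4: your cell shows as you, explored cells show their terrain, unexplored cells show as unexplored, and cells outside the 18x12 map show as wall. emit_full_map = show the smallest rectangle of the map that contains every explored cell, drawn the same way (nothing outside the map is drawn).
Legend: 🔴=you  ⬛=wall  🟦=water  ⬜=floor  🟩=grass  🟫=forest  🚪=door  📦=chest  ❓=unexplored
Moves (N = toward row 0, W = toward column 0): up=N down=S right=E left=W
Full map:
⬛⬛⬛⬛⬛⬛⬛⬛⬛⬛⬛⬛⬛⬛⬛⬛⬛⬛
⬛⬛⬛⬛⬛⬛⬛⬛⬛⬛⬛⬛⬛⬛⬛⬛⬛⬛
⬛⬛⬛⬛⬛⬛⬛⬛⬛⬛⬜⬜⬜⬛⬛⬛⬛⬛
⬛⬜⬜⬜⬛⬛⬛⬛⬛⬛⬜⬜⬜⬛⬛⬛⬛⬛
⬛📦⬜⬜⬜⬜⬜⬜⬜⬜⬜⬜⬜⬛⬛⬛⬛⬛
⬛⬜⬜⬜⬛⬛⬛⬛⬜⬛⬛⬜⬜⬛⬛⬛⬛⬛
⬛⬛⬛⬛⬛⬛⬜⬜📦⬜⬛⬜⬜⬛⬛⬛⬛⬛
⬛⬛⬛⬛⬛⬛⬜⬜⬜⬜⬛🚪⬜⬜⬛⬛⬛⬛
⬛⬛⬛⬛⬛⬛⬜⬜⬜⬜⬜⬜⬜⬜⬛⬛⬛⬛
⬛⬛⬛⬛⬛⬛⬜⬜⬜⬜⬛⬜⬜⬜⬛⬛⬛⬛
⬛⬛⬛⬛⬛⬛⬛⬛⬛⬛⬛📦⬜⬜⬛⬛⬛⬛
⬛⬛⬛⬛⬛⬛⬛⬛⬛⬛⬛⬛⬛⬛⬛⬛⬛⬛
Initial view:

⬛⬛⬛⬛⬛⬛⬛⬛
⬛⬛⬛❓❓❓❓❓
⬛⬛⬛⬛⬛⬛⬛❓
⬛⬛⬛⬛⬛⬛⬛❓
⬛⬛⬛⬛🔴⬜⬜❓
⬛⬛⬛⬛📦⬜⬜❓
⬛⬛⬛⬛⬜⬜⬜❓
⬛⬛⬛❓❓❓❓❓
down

⬛⬛⬛❓❓❓❓❓
⬛⬛⬛⬛⬛⬛⬛❓
⬛⬛⬛⬛⬛⬛⬛❓
⬛⬛⬛⬛⬜⬜⬜❓
⬛⬛⬛⬛🔴⬜⬜❓
⬛⬛⬛⬛⬜⬜⬜❓
⬛⬛⬛⬛⬛⬛⬛❓
⬛⬛⬛❓❓❓❓❓

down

⬛⬛⬛⬛⬛⬛⬛❓
⬛⬛⬛⬛⬛⬛⬛❓
⬛⬛⬛⬛⬜⬜⬜❓
⬛⬛⬛⬛📦⬜⬜❓
⬛⬛⬛⬛🔴⬜⬜❓
⬛⬛⬛⬛⬛⬛⬛❓
⬛⬛⬛⬛⬛⬛⬛❓
⬛⬛⬛❓❓❓❓❓

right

⬛⬛⬛⬛⬛⬛❓❓
⬛⬛⬛⬛⬛⬛❓❓
⬛⬛⬛⬜⬜⬜⬛❓
⬛⬛⬛📦⬜⬜⬜❓
⬛⬛⬛⬜🔴⬜⬛❓
⬛⬛⬛⬛⬛⬛⬛❓
⬛⬛⬛⬛⬛⬛⬛❓
⬛⬛❓❓❓❓❓❓

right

⬛⬛⬛⬛⬛❓❓❓
⬛⬛⬛⬛⬛❓❓❓
⬛⬛⬜⬜⬜⬛⬛❓
⬛⬛📦⬜⬜⬜⬜❓
⬛⬛⬜⬜🔴⬛⬛❓
⬛⬛⬛⬛⬛⬛⬛❓
⬛⬛⬛⬛⬛⬛⬛❓
⬛❓❓❓❓❓❓❓

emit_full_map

⬛⬛⬛⬛❓❓
⬛⬛⬛⬛❓❓
⬛⬜⬜⬜⬛⬛
⬛📦⬜⬜⬜⬜
⬛⬜⬜🔴⬛⬛
⬛⬛⬛⬛⬛⬛
⬛⬛⬛⬛⬛⬛

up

⬛❓❓❓❓❓❓❓
⬛⬛⬛⬛⬛❓❓❓
⬛⬛⬛⬛⬛⬛⬛❓
⬛⬛⬜⬜⬜⬛⬛❓
⬛⬛📦⬜🔴⬜⬜❓
⬛⬛⬜⬜⬜⬛⬛❓
⬛⬛⬛⬛⬛⬛⬛❓
⬛⬛⬛⬛⬛⬛⬛❓

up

⬛⬛⬛⬛⬛⬛⬛⬛
⬛❓❓❓❓❓❓❓
⬛⬛⬛⬛⬛⬛⬛❓
⬛⬛⬛⬛⬛⬛⬛❓
⬛⬛⬜⬜🔴⬛⬛❓
⬛⬛📦⬜⬜⬜⬜❓
⬛⬛⬜⬜⬜⬛⬛❓
⬛⬛⬛⬛⬛⬛⬛❓

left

⬛⬛⬛⬛⬛⬛⬛⬛
⬛⬛❓❓❓❓❓❓
⬛⬛⬛⬛⬛⬛⬛⬛
⬛⬛⬛⬛⬛⬛⬛⬛
⬛⬛⬛⬜🔴⬜⬛⬛
⬛⬛⬛📦⬜⬜⬜⬜
⬛⬛⬛⬜⬜⬜⬛⬛
⬛⬛⬛⬛⬛⬛⬛⬛

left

⬛⬛⬛⬛⬛⬛⬛⬛
⬛⬛⬛❓❓❓❓❓
⬛⬛⬛⬛⬛⬛⬛⬛
⬛⬛⬛⬛⬛⬛⬛⬛
⬛⬛⬛⬛🔴⬜⬜⬛
⬛⬛⬛⬛📦⬜⬜⬜
⬛⬛⬛⬛⬜⬜⬜⬛
⬛⬛⬛⬛⬛⬛⬛⬛

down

⬛⬛⬛❓❓❓❓❓
⬛⬛⬛⬛⬛⬛⬛⬛
⬛⬛⬛⬛⬛⬛⬛⬛
⬛⬛⬛⬛⬜⬜⬜⬛
⬛⬛⬛⬛🔴⬜⬜⬜
⬛⬛⬛⬛⬜⬜⬜⬛
⬛⬛⬛⬛⬛⬛⬛⬛
⬛⬛⬛⬛⬛⬛⬛⬛

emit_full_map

⬛⬛⬛⬛⬛⬛
⬛⬛⬛⬛⬛⬛
⬛⬜⬜⬜⬛⬛
⬛🔴⬜⬜⬜⬜
⬛⬜⬜⬜⬛⬛
⬛⬛⬛⬛⬛⬛
⬛⬛⬛⬛⬛⬛

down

⬛⬛⬛⬛⬛⬛⬛⬛
⬛⬛⬛⬛⬛⬛⬛⬛
⬛⬛⬛⬛⬜⬜⬜⬛
⬛⬛⬛⬛📦⬜⬜⬜
⬛⬛⬛⬛🔴⬜⬜⬛
⬛⬛⬛⬛⬛⬛⬛⬛
⬛⬛⬛⬛⬛⬛⬛⬛
⬛⬛⬛❓❓❓❓❓

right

⬛⬛⬛⬛⬛⬛⬛⬛
⬛⬛⬛⬛⬛⬛⬛⬛
⬛⬛⬛⬜⬜⬜⬛⬛
⬛⬛⬛📦⬜⬜⬜⬜
⬛⬛⬛⬜🔴⬜⬛⬛
⬛⬛⬛⬛⬛⬛⬛⬛
⬛⬛⬛⬛⬛⬛⬛⬛
⬛⬛❓❓❓❓❓❓

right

⬛⬛⬛⬛⬛⬛⬛❓
⬛⬛⬛⬛⬛⬛⬛❓
⬛⬛⬜⬜⬜⬛⬛❓
⬛⬛📦⬜⬜⬜⬜❓
⬛⬛⬜⬜🔴⬛⬛❓
⬛⬛⬛⬛⬛⬛⬛❓
⬛⬛⬛⬛⬛⬛⬛❓
⬛❓❓❓❓❓❓❓

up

⬛❓❓❓❓❓❓❓
⬛⬛⬛⬛⬛⬛⬛❓
⬛⬛⬛⬛⬛⬛⬛❓
⬛⬛⬜⬜⬜⬛⬛❓
⬛⬛📦⬜🔴⬜⬜❓
⬛⬛⬜⬜⬜⬛⬛❓
⬛⬛⬛⬛⬛⬛⬛❓
⬛⬛⬛⬛⬛⬛⬛❓

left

⬛⬛❓❓❓❓❓❓
⬛⬛⬛⬛⬛⬛⬛⬛
⬛⬛⬛⬛⬛⬛⬛⬛
⬛⬛⬛⬜⬜⬜⬛⬛
⬛⬛⬛📦🔴⬜⬜⬜
⬛⬛⬛⬜⬜⬜⬛⬛
⬛⬛⬛⬛⬛⬛⬛⬛
⬛⬛⬛⬛⬛⬛⬛⬛

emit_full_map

⬛⬛⬛⬛⬛⬛
⬛⬛⬛⬛⬛⬛
⬛⬜⬜⬜⬛⬛
⬛📦🔴⬜⬜⬜
⬛⬜⬜⬜⬛⬛
⬛⬛⬛⬛⬛⬛
⬛⬛⬛⬛⬛⬛

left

⬛⬛⬛❓❓❓❓❓
⬛⬛⬛⬛⬛⬛⬛⬛
⬛⬛⬛⬛⬛⬛⬛⬛
⬛⬛⬛⬛⬜⬜⬜⬛
⬛⬛⬛⬛🔴⬜⬜⬜
⬛⬛⬛⬛⬜⬜⬜⬛
⬛⬛⬛⬛⬛⬛⬛⬛
⬛⬛⬛⬛⬛⬛⬛⬛

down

⬛⬛⬛⬛⬛⬛⬛⬛
⬛⬛⬛⬛⬛⬛⬛⬛
⬛⬛⬛⬛⬜⬜⬜⬛
⬛⬛⬛⬛📦⬜⬜⬜
⬛⬛⬛⬛🔴⬜⬜⬛
⬛⬛⬛⬛⬛⬛⬛⬛
⬛⬛⬛⬛⬛⬛⬛⬛
⬛⬛⬛❓❓❓❓❓

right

⬛⬛⬛⬛⬛⬛⬛⬛
⬛⬛⬛⬛⬛⬛⬛⬛
⬛⬛⬛⬜⬜⬜⬛⬛
⬛⬛⬛📦⬜⬜⬜⬜
⬛⬛⬛⬜🔴⬜⬛⬛
⬛⬛⬛⬛⬛⬛⬛⬛
⬛⬛⬛⬛⬛⬛⬛⬛
⬛⬛❓❓❓❓❓❓

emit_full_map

⬛⬛⬛⬛⬛⬛
⬛⬛⬛⬛⬛⬛
⬛⬜⬜⬜⬛⬛
⬛📦⬜⬜⬜⬜
⬛⬜🔴⬜⬛⬛
⬛⬛⬛⬛⬛⬛
⬛⬛⬛⬛⬛⬛


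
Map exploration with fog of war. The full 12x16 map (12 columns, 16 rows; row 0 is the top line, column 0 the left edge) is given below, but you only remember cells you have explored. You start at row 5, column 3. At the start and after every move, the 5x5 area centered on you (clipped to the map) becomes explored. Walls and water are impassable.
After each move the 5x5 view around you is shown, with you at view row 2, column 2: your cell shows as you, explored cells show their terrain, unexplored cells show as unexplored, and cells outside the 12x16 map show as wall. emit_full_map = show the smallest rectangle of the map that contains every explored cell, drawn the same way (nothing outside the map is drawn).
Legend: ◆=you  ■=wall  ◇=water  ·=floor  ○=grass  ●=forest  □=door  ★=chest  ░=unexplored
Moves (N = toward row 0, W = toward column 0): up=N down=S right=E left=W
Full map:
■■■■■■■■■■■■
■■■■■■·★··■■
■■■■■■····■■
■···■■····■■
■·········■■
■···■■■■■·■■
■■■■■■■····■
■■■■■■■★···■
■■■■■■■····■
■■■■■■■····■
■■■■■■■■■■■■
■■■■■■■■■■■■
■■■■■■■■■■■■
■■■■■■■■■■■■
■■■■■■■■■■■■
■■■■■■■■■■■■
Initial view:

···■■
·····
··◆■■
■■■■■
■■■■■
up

■■■■■
···■■
··◆··
···■■
■■■■■

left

■■■■■
■···■
■·◆··
■···■
■■■■■

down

■···■
■····
■·◆·■
■■■■■
■■■■■

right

···■■
·····
··◆■■
■■■■■
■■■■■

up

■■■■■
···■■
··◆··
···■■
■■■■■

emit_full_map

■■■■■■
■···■■
■··◆··
■···■■
■■■■■■
■■■■■■

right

■■■■·
··■■·
··◆··
··■■■
■■■■■

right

■■■··
·■■··
··◆··
·■■■■
■■■■·

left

■■■■·
··■■·
··◆··
··■■■
■■■■■


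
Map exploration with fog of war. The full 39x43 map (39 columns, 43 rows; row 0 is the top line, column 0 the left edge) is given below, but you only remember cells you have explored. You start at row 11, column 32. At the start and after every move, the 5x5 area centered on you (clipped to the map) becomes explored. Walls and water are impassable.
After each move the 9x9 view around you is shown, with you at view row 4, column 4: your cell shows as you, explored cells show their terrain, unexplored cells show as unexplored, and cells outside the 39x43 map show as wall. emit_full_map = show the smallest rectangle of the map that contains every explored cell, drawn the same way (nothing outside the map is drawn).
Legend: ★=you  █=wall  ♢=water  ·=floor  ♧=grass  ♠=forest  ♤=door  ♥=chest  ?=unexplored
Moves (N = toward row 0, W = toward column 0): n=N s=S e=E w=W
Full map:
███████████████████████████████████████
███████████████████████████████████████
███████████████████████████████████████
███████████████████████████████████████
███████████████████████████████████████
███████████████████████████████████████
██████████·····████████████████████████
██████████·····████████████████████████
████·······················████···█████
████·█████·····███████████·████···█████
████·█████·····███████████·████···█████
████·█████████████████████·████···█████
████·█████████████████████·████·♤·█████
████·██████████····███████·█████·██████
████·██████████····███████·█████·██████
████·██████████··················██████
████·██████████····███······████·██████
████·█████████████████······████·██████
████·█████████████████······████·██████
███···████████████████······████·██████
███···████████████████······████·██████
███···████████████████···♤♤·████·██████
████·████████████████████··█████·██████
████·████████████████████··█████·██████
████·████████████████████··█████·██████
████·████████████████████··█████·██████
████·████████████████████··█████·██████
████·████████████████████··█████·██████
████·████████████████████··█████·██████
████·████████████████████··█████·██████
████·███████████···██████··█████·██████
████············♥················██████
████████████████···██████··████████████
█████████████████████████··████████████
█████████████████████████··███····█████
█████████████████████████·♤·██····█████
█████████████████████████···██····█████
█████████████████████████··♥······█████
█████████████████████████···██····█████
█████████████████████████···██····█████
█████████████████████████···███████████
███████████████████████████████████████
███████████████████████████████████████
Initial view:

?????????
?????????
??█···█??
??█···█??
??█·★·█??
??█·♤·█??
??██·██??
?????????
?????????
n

?????????
?????????
??█···█??
??█···█??
??█·★·█??
??█···█??
??█·♤·█??
??██·██??
?????????

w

?????????
?????????
??██···█?
??██···█?
??██★··█?
??██···█?
??██·♤·█?
???██·██?
?????????

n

?????????
?????????
??█████??
??██···█?
??██★··█?
??██···█?
??██···█?
??██·♤·█?
???██·██?

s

?????????
??█████??
??██···█?
??██···█?
??██★··█?
??██···█?
??██·♤·█?
???██·██?
?????????

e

?????????
?█████???
?██···█??
?██···█??
?██·★·█??
?██···█??
?██·♤·█??
??██·██??
?????????

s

?█████???
?██···█??
?██···█??
?██···█??
?██·★·█??
?██·♤·█??
??██·██??
?????????
?????????

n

?????????
?█████???
?██···█??
?██···█??
?██·★·█??
?██···█??
?██·♤·█??
??██·██??
?????????

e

?????????
█████????
██···██??
██···██??
██··★██??
██···██??
██·♤·██??
?██·██???
?????????

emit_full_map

█████??
██···██
██···██
██··★██
██···██
██·♤·██
?██·██?

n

?????????
?????????
███████??
██···██??
██··★██??
██···██??
██···██??
██·♤·██??
?██·██???

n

?????????
?????????
??█████??
███████??
██··★██??
██···██??
██···██??
██···██??
██·♤·██??

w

?????????
?????????
??██████?
?███████?
?██·★·██?
?██···██?
?██···██?
?██···██?
?██·♤·██?

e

?????????
?????????
?██████??
███████??
██··★██??
██···██??
██···██??
██···██??
██·♤·██??

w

?????????
?????????
??██████?
?███████?
?██·★·██?
?██···██?
?██···██?
?██···██?
?██·♤·██?

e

?????????
?????????
?██████??
███████??
██··★██??
██···██??
██···██??
██···██??
██·♤·██??

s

?????????
?██████??
███████??
██···██??
██··★██??
██···██??
██···██??
██·♤·██??
?██·██???

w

?????????
??██████?
?███████?
?██···██?
?██·★·██?
?██···██?
?██···██?
?██·♤·██?
??██·██??

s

??██████?
?███████?
?██···██?
?██···██?
?██·★·██?
?██···██?
?██·♤·██?
??██·██??
?????????

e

?██████??
███████??
██···██??
██···██??
██··★██??
██···██??
██·♤·██??
?██·██???
?????????

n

?????????
?██████??
███████??
██···██??
██··★██??
██···██??
██···██??
██·♤·██??
?██·██???

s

?██████??
███████??
██···██??
██···██??
██··★██??
██···██??
██·♤·██??
?██·██???
?????????

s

███████??
██···██??
██···██??
██···██??
██··★██??
██·♤·██??
?██·███??
?????????
?????????

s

██···██??
██···██??
██···██??
██···██??
██·♤★██??
?██·███??
??█·███??
?????????
?????????

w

?██···██?
?██···██?
?██···██?
?██···██?
?██·★·██?
??██·███?
??██·███?
?????????
?????????

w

??██···██
??██···██
??██···██
??██···██
??██★♤·██
??███·███
??███·███
?????????
?????????

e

?██···██?
?██···██?
?██···██?
?██···██?
?██·★·██?
?███·███?
?███·███?
?????????
?????????

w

??██···██
??██···██
??██···██
??██···██
??██★♤·██
??███·███
??███·███
?????????
?????????

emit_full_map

?██████
███████
██···██
██···██
██···██
██···██
██★♤·██
███·███
███·███

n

??███████
??██···██
??██···██
??██···██
??██★··██
??██·♤·██
??███·███
??███·███
?????????

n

???██████
??███████
??██···██
??██···██
??██★··██
??██···██
??██·♤·██
??███·███
??███·███

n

?????????
???██████
??███████
??██···██
??██★··██
??██···██
??██···██
??██·♤·██
??███·███

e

?????????
??██████?
?███████?
?██···██?
?██·★·██?
?██···██?
?██···██?
?██·♤·██?
?███·███?

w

?????????
???██████
??███████
??██···██
??██★··██
??██···██
??██···██
??██·♤·██
??███·███

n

?????????
?????????
??███████
??███████
??██★··██
??██···██
??██···██
??██···██
??██·♤·██

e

?????????
?????????
?███████?
?███████?
?██·★·██?
?██···██?
?██···██?
?██···██?
?██·♤·██?

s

?????????
?███████?
?███████?
?██···██?
?██·★·██?
?██···██?
?██···██?
?██·♤·██?
?███·███?

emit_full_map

███████
███████
██···██
██·★·██
██···██
██···██
██·♤·██
███·███
███·███
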